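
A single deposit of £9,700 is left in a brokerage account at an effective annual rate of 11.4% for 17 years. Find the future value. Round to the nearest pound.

£60,788

FV = PV·(1+i)^n = 9,700 × 6.266835 = 60,788.2973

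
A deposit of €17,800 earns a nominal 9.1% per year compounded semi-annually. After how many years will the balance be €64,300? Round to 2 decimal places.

14.43 years

Periodic rate i = 0.091/2 = 0.0455.
n = ln(64300/17800) / ln(1+0.0455) = ln(3.61236) / 0.044495 = 28.8651 half-years
= 28.8651/2 years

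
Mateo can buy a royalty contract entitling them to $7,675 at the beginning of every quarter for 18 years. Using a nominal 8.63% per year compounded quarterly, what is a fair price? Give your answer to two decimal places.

$285,258.93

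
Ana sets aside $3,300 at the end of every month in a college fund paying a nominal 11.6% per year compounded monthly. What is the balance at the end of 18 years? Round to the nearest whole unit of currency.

$2,385,646

With 12 periods per year: i = 0.00966667, n = 216.
Accumulation factor s(216|0.00966667) = 722.923122; FV = 3300 × 722.923122 = 2,385,646.3037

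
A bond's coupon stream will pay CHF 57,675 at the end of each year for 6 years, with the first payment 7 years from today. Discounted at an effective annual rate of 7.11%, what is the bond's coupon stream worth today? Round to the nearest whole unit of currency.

PV at t=6 (ordinary 6-year annuity): 57675 × a(6|0.0711) = 57675 × 4.750396 = 273,979.1059
Discount back 6 years: 273,979.1059 × (1+0.0711)^(−6) = 273,979.1059 × 0.662247 = 181,441.7927

CHF 181,442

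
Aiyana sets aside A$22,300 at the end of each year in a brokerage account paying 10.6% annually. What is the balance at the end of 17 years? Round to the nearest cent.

A$955,992.15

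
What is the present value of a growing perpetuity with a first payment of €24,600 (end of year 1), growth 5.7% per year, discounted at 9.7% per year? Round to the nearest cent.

€615,000.00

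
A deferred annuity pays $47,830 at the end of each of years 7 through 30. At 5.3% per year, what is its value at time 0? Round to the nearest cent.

PV at t=6 (ordinary 24-year annuity): 47830 × a(24|0.053) = 47830 × 13.404773 = 641,150.3073
PV₀ = 641,150.3073 / (1+0.053)^6 = 641,150.3073 / 1.363233 = 470,315.8637

$470,315.86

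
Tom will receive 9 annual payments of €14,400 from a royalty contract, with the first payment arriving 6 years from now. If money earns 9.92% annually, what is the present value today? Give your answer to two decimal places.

€51,845.37

PV at t=5 (ordinary 9-year annuity): 14400 × a(9|0.0992) = 14400 × 5.777383 = 83,194.3087
PV₀ = 83,194.3087 / (1+0.0992)^5 = 83,194.3087 / 1.604662 = 51,845.3748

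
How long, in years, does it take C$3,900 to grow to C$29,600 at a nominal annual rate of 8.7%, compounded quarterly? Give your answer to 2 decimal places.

23.55 years

Periodic rate i = 0.087/4 = 0.02175.
(1+i)^n = 29600/3900 = 7.58974, so n = ln 7.58974 / ln 1.02175 = 94.1959 quarters
= 94.1959/4 years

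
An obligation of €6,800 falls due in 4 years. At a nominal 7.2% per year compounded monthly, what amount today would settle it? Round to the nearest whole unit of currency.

€5,103

With 12 periods per year: i = 0.006, n = 48.
Discount factor = (1+0.006)^(−48) = 0.750407; PV = 6,800 × 0.750407 = 5,102.7682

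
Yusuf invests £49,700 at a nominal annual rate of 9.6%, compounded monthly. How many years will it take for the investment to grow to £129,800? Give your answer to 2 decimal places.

10.04 years

Periodic rate i = 0.096/12 = 0.008.
(1+i)^n = 129800/49700 = 2.61167, so n = ln 2.61167 / ln 1.008 = 120.4781 months
= 120.4781/12 years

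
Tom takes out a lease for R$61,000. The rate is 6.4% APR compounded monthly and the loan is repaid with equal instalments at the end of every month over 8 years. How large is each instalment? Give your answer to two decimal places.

With 12 periods per year: i = 0.00533333, n = 96.
PMT = 61000 / ( [1 − (1+0.00533333)^(−96)] / 0.00533333 ) = 61000 / 74.979059 = 813.5605

R$813.56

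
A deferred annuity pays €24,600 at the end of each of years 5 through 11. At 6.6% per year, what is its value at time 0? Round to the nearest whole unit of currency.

PV at t=4 (ordinary 7-year annuity): 24600 × a(7|0.066) = 24600 × 5.465266 = 134,445.5459
PV₀ = 134,445.5459 / (1+0.066)^4 = 134,445.5459 / 1.291305 = 104,116.0301

€104,116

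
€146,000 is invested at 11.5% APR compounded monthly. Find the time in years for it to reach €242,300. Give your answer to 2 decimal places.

Periodic rate i = 0.115/12 = 0.00958333.
(1+i)^n = 242300/146000 = 1.65959, so n = ln 1.65959 / ln 1.00958 = 53.1124 months
= 53.1124/12 years

4.43 years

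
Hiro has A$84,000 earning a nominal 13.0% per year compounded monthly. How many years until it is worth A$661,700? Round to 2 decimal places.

15.96 years

Periodic rate i = 0.13/12 = 0.0108333.
(1+i)^n = 661700/84000 = 7.87738, so n = ln 7.87738 / ln 1.01083 = 191.5528 months
= 191.5528/12 years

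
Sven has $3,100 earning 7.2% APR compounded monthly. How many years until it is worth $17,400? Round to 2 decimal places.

Periodic rate i = 0.072/12 = 0.006.
n = ln(17400/3100) / ln(1+0.006) = ln(5.61290) / 0.005982 = 288.3730 months
= 288.3730/12 years

24.03 years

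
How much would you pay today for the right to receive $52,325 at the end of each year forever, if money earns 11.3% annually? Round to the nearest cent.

$463,053.10

PV = PMT / i = 52325 / 0.113 = 463,053.0973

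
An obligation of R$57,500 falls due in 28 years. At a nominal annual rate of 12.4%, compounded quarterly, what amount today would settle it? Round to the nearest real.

Periodic rate i = 0.124/4 = 0.031; n = 28 × 4 = 112 periods.
PV = 57,500 / (1 + 0.031)^112 = 57,500 / 30.547137 = 1,882.3368

R$1,882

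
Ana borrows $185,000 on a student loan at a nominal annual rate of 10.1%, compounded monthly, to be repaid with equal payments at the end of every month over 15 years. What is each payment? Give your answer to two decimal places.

$1,999.35

Periodic rate i = 0.101/12 = 0.00841667; n = 15 × 12 = 180 periods.
PMT = 185000 / ( [1 − (1+0.00841667)^(−180)] / 0.00841667 ) = 185000 / 92.529955 = 1,999.3525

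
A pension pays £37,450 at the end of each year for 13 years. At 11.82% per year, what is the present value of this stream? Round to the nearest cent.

£242,691.02

PV = 37450 × [1 − (1+0.1182)^(−13)] / 0.1182 = 37450 × 6.480401 = 242,691.0194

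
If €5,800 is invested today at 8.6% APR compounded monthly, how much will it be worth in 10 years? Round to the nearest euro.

With 12 periods per year: i = 0.00716667, n = 120.
5,800 × (1+0.00716667)^120 = 5,800 × 2.355924 = 13,664.3588

€13,664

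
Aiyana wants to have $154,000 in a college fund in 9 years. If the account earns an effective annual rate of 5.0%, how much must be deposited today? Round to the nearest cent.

$99,269.77

PV = 154,000 / (1 + 0.05)^9 = 154,000 / 1.551328 = 99,269.7731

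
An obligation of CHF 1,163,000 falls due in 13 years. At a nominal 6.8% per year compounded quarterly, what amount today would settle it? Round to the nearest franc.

CHF 484,050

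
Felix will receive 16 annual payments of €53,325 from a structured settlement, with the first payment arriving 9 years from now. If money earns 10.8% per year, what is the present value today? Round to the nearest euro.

Value one period before first payment (t=8): 53325 × [1 − (1+0.108)^(−16)] / 0.108 = 53325 × 7.464773 = 398,059.0332
Discount back 8 years: 398,059.0332 × (1+0.108)^(−8) = 398,059.0332 × 0.440232 = 175,238.4490

€175,238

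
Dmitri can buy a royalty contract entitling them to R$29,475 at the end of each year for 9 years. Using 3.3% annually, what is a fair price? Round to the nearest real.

R$226,318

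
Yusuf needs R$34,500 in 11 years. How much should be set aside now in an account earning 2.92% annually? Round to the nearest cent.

R$25,137.47

Discount factor = (1+0.0292)^(−11) = 0.728622; PV = 34,500 × 0.728622 = 25,137.4687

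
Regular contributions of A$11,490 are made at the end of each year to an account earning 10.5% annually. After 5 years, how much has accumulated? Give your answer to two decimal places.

A$70,849.17

FV = PMT · [(1+i)^n − 1] / i = 11490 · 6.166160 = 70,849.1747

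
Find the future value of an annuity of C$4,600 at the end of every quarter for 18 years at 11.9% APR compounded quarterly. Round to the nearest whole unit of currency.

Periodic rate i = 0.119/4 = 0.02975; n = 18 × 4 = 72 periods.
FV = 4600 × [(1+0.02975)^72 − 1] / 0.02975 = 4600 × 243.848020 = 1,121,700.8907

C$1,121,701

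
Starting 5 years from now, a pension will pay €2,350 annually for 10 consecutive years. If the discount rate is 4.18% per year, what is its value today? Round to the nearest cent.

PV at t=4 (ordinary 10-year annuity): 2350 × a(10|0.0418) = 2350 × 8.038702 = 18,890.9501
PV₀ = 18,890.9501 / (1+0.0418)^4 = 18,890.9501 / 1.177979 = 16,036.7511

€16,036.75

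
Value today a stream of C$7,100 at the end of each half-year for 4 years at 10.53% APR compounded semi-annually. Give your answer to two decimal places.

Periodic rate i = 0.1053/2 = 0.05265; n = 4 × 2 = 8 periods.
Annuity factor a(8|0.05265) = 6.394538; PV = 7100 × 6.394538 = 45,401.2218

C$45,401.22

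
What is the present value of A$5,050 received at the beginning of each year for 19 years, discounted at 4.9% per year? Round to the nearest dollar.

Annuity factor a(19|0.049) × (1+i) = 12.781455; PV = 5050 × 12.781455 = 64,546.3456
Payments are at the start of each period, so multiply by (1+i).

A$64,546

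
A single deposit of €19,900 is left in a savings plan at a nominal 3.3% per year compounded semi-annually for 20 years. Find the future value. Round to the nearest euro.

€38,296

i = 0.033/2 = 0.0165 per half-year; n = 20·2 = 40.
FV = PV·(1+i)^n = 19,900 × 1.924400 = 38,295.5574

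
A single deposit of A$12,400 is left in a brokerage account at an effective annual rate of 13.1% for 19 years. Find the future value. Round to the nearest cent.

FV = PV·(1+i)^n = 12,400 × 10.370256 = 128,591.1792

A$128,591.18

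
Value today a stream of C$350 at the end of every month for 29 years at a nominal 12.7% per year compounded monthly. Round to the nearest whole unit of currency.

C$32,223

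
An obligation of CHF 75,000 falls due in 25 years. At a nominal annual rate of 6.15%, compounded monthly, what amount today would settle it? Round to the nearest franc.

CHF 16,182

i = 0.0615/12 = 0.005125 per month; n = 25·12 = 300.
PV = FV·(1+i)^(−n) = 75,000 × 0.215763 = 16,182.2433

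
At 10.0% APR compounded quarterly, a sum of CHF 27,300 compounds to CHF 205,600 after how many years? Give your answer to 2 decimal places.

Periodic rate i = 0.1/4 = 0.025.
(1+i)^n = 205600/27300 = 7.53114, so n = ln 7.53114 / ln 1.025 = 81.7672 quarters
= 81.7672/4 years

20.44 years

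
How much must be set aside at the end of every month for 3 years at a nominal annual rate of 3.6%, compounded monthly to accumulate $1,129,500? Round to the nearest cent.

With 12 periods per year: i = 0.003, n = 36.
PMT = 1.1295e+06 / ( [(1+0.003)^36 − 1] / 0.003 ) = 1.1295e+06 / 37.955881 = 29,758.2340

$29,758.23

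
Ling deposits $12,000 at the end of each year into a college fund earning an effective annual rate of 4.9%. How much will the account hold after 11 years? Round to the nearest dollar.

$169,593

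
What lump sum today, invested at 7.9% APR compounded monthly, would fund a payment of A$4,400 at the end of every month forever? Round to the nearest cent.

Periodic rate i = 0.079/12 = 0.00658333.
PV = PMT / i = 4400 / 0.00658333 = 668,354.4304

A$668,354.43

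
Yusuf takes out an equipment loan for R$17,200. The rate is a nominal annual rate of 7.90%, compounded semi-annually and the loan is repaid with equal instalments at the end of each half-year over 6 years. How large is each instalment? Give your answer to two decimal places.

R$1,827.38

i = 0.079/2 = 0.0395 per half-year; n = 6·2 = 12.
Annuity-PV factor = 9.412360; PMT = 17200 / 9.412360 = 1,827.3844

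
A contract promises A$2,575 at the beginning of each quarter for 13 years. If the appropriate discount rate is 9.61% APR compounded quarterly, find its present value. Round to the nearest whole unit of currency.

A$77,819

i = 0.0961/4 = 0.024025 per quarter; n = 13·4 = 52.
PV = PMT · [1 − (1+i)^(−n)] / i × (1+i) = 2575 · 30.221128 = 77,819.4041
(annuity-due: payments at period start, so ×(1+i).)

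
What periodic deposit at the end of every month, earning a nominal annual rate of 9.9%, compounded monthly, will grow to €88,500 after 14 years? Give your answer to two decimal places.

€245.33

Periodic rate i = 0.099/12 = 0.00825; n = 14 × 12 = 168 periods.
FV-annuity factor = 360.745448; PMT = 88500 / 360.745448 = 245.3253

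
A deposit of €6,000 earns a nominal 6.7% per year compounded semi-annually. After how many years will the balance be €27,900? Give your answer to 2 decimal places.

Periodic rate i = 0.067/2 = 0.0335.
n = ln(27900/6000) / ln(1+0.0335) = ln(4.65000) / 0.032951 = 46.6408 half-years
= 46.6408/2 years

23.32 years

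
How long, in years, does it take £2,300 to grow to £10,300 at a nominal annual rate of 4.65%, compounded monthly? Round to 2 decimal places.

Periodic rate i = 0.0465/12 = 0.003875.
(1+i)^n = 10300/2300 = 4.47826, so n = ln 4.47826 / ln 1.00388 = 387.6484 months
= 387.6484/12 years

32.30 years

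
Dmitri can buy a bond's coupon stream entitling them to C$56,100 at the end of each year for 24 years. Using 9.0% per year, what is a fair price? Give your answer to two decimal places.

PV = 56100 × [1 − (1+0.09)^(−24)] / 0.09 = 56100 × 9.706612 = 544,540.9203

C$544,540.92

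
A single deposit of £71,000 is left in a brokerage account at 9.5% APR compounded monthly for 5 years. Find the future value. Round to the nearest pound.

Periodic rate i = 0.095/12 = 0.00791667; n = 5 × 12 = 60 periods.
FV = 71,000 × (1 + 0.00791667)^60 = 113,955.6723

£113,956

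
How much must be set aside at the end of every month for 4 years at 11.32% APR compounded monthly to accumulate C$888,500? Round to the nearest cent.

C$14,720.55

With 12 periods per year: i = 0.00943333, n = 48.
PMT = 888500 / ( [(1+0.00943333)^48 − 1] / 0.00943333 ) = 888500 / 60.357804 = 14,720.5489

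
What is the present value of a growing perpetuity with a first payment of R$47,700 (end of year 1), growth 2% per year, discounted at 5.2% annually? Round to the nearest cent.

R$1,490,625.00

PV = D₁/(r − g) = 47700/(0.052 − 0.02) = 1,490,625.0000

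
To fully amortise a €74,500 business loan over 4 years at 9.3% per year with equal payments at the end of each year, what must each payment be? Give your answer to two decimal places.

PMT = 74500 / ( [1 − (1+0.093)^(−4)] / 0.093 ) = 74500 / 3.218501 = 23,147.4215

€23,147.42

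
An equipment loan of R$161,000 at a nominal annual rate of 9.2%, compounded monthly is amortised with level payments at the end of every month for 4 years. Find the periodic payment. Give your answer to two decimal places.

R$4,021.80

With 12 periods per year: i = 0.00766667, n = 48.
PMT = 161000 / ( [1 − (1+0.00766667)^(−48)] / 0.00766667 ) = 161000 / 40.031837 = 4,021.7989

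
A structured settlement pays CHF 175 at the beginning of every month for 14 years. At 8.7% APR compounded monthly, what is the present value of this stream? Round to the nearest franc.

i = 0.087/12 = 0.00725 per month; n = 14·12 = 168.
Annuity factor a(168|0.00725) × (1+i) = 97.651300; PV = 175 × 97.651300 = 17,088.9776
(annuity-due: payments at period start, so ×(1+i).)

CHF 17,089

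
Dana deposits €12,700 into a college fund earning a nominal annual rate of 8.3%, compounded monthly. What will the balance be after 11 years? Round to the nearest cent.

€31,546.39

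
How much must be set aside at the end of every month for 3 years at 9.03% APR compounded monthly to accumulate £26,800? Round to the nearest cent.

Periodic rate i = 0.0903/12 = 0.007525; n = 3 × 12 = 36 periods.
PMT = 26800 / ( [(1+0.007525)^36 − 1] / 0.007525 ) = 26800 / 41.171414 = 650.9371

£650.94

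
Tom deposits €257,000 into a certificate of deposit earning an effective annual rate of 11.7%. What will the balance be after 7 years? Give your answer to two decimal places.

€557,577.62

257,000 × (1+0.117)^7 = 257,000 × 2.169563 = 557,577.6218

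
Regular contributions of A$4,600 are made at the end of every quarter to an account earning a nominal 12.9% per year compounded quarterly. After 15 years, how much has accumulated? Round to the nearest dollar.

A$815,268

Periodic rate i = 0.129/4 = 0.03225; n = 15 × 4 = 60 periods.
Accumulation factor s(60|0.03225) = 177.232065; FV = 4600 × 177.232065 = 815,267.5001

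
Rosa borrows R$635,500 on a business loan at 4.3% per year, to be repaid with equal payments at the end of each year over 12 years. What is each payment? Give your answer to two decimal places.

Annuity-PV factor = 9.223805; PMT = 635500 / 9.223805 = 68,897.8115

R$68,897.81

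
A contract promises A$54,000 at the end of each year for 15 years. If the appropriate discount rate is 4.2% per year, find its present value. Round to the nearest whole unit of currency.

A$592,083

PV = 54000 × [1 − (1+0.042)^(−15)] / 0.042 = 54000 × 10.964500 = 592,082.9816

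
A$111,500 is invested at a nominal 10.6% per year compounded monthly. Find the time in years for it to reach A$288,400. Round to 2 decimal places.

9.00 years

Periodic rate i = 0.106/12 = 0.00883333.
(1+i)^n = 288400/111500 = 2.58655, so n = ln 2.58655 / ln 1.00883 = 108.0583 months
= 108.0583/12 years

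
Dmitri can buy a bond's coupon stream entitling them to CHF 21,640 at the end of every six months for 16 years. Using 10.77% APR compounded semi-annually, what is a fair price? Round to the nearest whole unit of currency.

CHF 326,842

Periodic rate i = 0.1077/2 = 0.05385; n = 16 × 2 = 32 periods.
PV = PMT · [1 − (1+i)^(−n)] / i = 21640 · 15.103590 = 326,841.6925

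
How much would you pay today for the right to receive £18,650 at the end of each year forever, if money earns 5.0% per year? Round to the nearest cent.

£373,000.00

PV = C/r = 18650/0.05 = 373,000.0000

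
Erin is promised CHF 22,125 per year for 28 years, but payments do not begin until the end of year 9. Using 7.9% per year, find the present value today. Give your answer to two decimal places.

Value one period before first payment (t=8): 22125 × [1 − (1+0.079)^(−28)] / 0.079 = 22125 × 11.152410 = 246,747.0699
PV₀ = 246,747.0699 / (1+0.079)^8 = 246,747.0699 / 1.837264 = 134,301.3712

CHF 134,301.37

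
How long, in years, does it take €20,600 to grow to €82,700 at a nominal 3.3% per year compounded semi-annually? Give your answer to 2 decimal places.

42.47 years

Periodic rate i = 0.033/2 = 0.0165.
(1+i)^n = 82700/20600 = 4.01456, so n = ln 4.01456 / ln 1.0165 = 84.9312 half-years
= 84.9312/2 years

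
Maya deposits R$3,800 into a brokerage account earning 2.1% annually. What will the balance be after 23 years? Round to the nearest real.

FV = 3,800 × (1 + 0.021)^23 = 6,128.8030

R$6,129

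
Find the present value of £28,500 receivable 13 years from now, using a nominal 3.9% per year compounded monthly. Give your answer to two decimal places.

£17,179.66

Periodic rate i = 0.039/12 = 0.00325; n = 13 × 12 = 156 periods.
Discount factor = (1+0.00325)^(−156) = 0.602795; PV = 28,500 × 0.602795 = 17,179.6610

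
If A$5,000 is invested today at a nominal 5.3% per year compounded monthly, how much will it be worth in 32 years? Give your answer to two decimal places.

i = 0.053/12 = 0.00441667 per month; n = 32·12 = 384.
FV = PV·(1+i)^n = 5,000 × 5.431773 = 27,158.8666

A$27,158.87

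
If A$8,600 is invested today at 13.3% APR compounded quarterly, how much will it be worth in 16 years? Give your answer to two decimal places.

i = 0.133/4 = 0.03325 per quarter; n = 16·4 = 64.
FV = 8,600 × (1 + 0.03325)^64 = 69,766.1800

A$69,766.18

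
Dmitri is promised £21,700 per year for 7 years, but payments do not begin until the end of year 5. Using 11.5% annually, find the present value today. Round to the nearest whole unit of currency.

£65,103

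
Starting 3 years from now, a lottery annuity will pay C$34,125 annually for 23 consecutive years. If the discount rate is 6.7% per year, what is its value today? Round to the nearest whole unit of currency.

C$346,705

PV at t=2 (ordinary 23-year annuity): 34125 × a(23|0.067) = 34125 × 11.566887 = 394,720.0213
PV₀ = 394,720.0213 / (1+0.067)^2 = 394,720.0213 / 1.138489 = 346,705.1691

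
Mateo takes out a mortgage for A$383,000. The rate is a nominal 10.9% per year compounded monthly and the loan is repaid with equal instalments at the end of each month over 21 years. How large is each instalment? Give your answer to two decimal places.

Periodic rate i = 0.109/12 = 0.00908333; n = 21 × 12 = 252 periods.
Annuity-PV factor = 98.816072; PMT = 383000 / 98.816072 = 3,875.8877

A$3,875.89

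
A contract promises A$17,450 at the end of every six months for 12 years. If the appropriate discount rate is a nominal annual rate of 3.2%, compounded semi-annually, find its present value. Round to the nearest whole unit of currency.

A$345,505

Periodic rate i = 0.032/2 = 0.016; n = 12 × 2 = 24 periods.
PV = 17450 × [1 − (1+0.016)^(−24)] / 0.016 = 17450 × 19.799690 = 345,504.5929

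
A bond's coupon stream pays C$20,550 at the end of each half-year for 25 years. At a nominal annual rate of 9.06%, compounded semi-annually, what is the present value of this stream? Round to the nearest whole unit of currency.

C$404,135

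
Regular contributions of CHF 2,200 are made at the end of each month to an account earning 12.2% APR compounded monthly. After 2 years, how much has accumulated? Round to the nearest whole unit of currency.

CHF 59,459

Periodic rate i = 0.122/12 = 0.0101667; n = 2 × 12 = 24 periods.
Accumulation factor s(24|0.0101667) = 27.026838; FV = 2200 × 27.026838 = 59,459.0440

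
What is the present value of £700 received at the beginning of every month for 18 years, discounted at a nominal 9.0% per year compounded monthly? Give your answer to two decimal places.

Periodic rate i = 0.09/12 = 0.0075; n = 18 × 12 = 216 periods.
PV = PMT · [1 − (1+i)^(−n)] / i × (1+i) = 700 · 107.587758 = 75,311.4303
Payments are at the start of each period, so multiply by (1+i).

£75,311.43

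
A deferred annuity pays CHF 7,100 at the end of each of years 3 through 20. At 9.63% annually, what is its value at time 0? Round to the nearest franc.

PV at t=2 (ordinary 18-year annuity): 7100 × a(18|0.0963) = 7100 × 8.399747 = 59,638.2056
PV₀ = 59,638.2056 / (1+0.0963)^2 = 59,638.2056 / 1.201874 = 49,621.0260

CHF 49,621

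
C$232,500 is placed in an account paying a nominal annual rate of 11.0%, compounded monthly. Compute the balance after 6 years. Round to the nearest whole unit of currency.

C$448,489

With 12 periods per year: i = 0.00916667, n = 72.
FV = PV·(1+i)^n = 232,500 × 1.928984 = 448,488.7443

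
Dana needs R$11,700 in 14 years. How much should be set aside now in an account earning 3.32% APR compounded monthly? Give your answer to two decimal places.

R$7,355.37

With 12 periods per year: i = 0.00276667, n = 168.
PV = 11,700 / (1 + 0.00276667)^168 = 11,700 / 1.590675 = 7,355.3698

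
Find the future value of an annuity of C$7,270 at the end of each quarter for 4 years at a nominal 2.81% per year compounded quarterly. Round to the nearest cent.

C$122,654.19

i = 0.0281/4 = 0.007025 per quarter; n = 4·4 = 16.
FV = PMT · [(1+i)^n − 1] / i = 7270 · 16.871278 = 122,654.1918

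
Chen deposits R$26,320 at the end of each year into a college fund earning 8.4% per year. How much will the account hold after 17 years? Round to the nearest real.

R$921,204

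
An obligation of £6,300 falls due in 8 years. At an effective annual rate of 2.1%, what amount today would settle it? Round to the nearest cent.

£5,335.00

Discount factor = (1+0.021)^(−8) = 0.846826; PV = 6,300 × 0.846826 = 5,335.0023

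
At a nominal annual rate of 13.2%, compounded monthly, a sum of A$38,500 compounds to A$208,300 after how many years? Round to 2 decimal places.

Periodic rate i = 0.132/12 = 0.011.
(1+i)^n = 208300/38500 = 5.41039, so n = ln 5.41039 / ln 1.011 = 154.3264 months
= 154.3264/12 years

12.86 years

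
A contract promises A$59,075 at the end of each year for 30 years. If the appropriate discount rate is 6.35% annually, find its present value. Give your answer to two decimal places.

A$783,589.60

PV = PMT · [1 − (1+i)^(−n)] / i = 59075 · 13.264318 = 783,589.6026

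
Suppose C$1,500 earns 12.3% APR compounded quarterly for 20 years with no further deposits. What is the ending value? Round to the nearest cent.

i = 0.123/4 = 0.03075 per quarter; n = 20·4 = 80.
1,500 × (1+0.03075)^80 = 1,500 × 11.278919 = 16,918.3785

C$16,918.38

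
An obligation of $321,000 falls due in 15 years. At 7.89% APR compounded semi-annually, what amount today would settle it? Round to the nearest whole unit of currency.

Periodic rate i = 0.0789/2 = 0.03945; n = 15 × 2 = 30 periods.
Discount factor = (1+0.03945)^(−30) = 0.313251; PV = 321,000 × 0.313251 = 100,553.4382

$100,553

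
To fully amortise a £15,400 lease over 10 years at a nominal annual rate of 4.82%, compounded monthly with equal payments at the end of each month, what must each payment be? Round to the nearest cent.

£161.99

Periodic rate i = 0.0482/12 = 0.00401667; n = 10 × 12 = 120 periods.
Annuity-PV factor = 95.067996; PMT = 15400 / 95.067996 = 161.9893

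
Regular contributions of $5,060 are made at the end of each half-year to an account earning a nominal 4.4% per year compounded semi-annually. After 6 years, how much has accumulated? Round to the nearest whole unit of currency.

$68,634

With 2 periods per year: i = 0.022, n = 12.
FV = PMT · [(1+i)^n − 1] / i = 5060 · 13.563941 = 68,633.5422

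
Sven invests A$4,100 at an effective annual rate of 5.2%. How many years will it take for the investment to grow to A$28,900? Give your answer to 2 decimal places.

38.52 years

n = ln(28900/4100) / ln(1+0.052) = ln(7.04878) / 0.050693 = 38.5231 years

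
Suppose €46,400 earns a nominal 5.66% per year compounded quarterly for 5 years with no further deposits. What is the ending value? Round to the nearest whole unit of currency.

€61,456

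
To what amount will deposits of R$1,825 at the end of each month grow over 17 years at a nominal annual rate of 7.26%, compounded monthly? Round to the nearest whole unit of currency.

R$730,868

With 12 periods per year: i = 0.00605, n = 204.
Accumulation factor s(204|0.00605) = 400.475599; FV = 1825 × 400.475599 = 730,867.9687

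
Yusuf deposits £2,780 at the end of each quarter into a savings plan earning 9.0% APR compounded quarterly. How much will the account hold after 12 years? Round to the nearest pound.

£235,947

Periodic rate i = 0.09/4 = 0.0225; n = 12 × 4 = 48 periods.
FV = 2780 × [(1+0.0225)^48 − 1] / 0.0225 = 2780 × 84.872872 = 235,946.5832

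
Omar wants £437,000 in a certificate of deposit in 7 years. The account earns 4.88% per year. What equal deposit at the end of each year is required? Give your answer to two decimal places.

£53,868.56

PMT = 437000 / ( [(1+0.0488)^7 − 1] / 0.0488 ) = 437000 / 8.112339 = 53,868.5579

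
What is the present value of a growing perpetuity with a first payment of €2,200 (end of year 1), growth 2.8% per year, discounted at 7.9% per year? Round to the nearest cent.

€43,137.25

PV = PMT / (i − g) = 2200 / (0.079 − 0.028) = 2200 / 0.051000 = 43,137.2549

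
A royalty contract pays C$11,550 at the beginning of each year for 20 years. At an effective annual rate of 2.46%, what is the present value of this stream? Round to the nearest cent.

PV = PMT · [1 − (1+i)^(−n)] / i × (1+i) = 11550 · 16.033174 = 185,183.1572
Payments are at the start of each period, so multiply by (1+i).

C$185,183.16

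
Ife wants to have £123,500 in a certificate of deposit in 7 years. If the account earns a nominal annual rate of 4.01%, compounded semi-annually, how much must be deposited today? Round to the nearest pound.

£93,533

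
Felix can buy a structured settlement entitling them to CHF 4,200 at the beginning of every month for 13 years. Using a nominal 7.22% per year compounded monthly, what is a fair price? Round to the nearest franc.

CHF 426,780

Periodic rate i = 0.0722/12 = 0.00601667; n = 13 × 12 = 156 periods.
PV = PMT · [1 − (1+i)^(−n)] / i × (1+i) = 4200 · 101.614355 = 426,780.2909
(Beginning-of-period payments → annuity-due factor ×(1+i).)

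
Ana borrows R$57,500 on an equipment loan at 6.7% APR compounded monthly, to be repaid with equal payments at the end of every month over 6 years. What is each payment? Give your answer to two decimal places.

R$972.06

i = 0.067/12 = 0.00558333 per month; n = 6·12 = 72.
PMT = 57500 / ( [1 − (1+0.00558333)^(−72)] / 0.00558333 ) = 57500 / 59.152989 = 972.0557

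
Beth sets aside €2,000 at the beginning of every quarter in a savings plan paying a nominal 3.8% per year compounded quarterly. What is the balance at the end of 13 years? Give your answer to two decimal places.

i = 0.038/4 = 0.0095 per quarter; n = 13·4 = 52.
Accumulation factor s(52|0.0095) × (1+i) = 67.481527; FV = 2000 × 67.481527 = 134,963.0546
(annuity-due: payments at period start, so ×(1+i).)

€134,963.05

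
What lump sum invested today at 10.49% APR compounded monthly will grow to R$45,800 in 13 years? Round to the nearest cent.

R$11,781.26

Periodic rate i = 0.1049/12 = 0.00874167; n = 13 × 12 = 156 periods.
PV = 45,800 / (1 + 0.00874167)^156 = 45,800 / 3.887530 = 11,781.2594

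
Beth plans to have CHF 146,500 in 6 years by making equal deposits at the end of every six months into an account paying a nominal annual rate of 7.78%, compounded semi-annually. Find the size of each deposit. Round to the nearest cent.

Periodic rate i = 0.0778/2 = 0.0389; n = 6 × 2 = 12 periods.
PMT = 146500 / ( [(1+0.0389)^12 − 1] / 0.0389 ) = 146500 / 14.931342 = 9,811.5759

CHF 9,811.58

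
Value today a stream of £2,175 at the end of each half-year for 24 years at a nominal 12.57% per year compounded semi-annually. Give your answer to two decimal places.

i = 0.1257/2 = 0.06285 per half-year; n = 24·2 = 48.
PV = 2175 × [1 − (1+0.06285)^(−48)] / 0.06285 = 2175 × 15.057721 = 32,750.5423

£32,750.54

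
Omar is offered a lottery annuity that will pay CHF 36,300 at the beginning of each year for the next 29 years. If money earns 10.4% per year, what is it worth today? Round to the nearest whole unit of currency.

CHF 363,474

PV = 36300 × [1 − (1+0.104)^(−29)] / 0.104 × (1+i) = 36300 × 10.013057 = 363,473.9776
(Beginning-of-period payments → annuity-due factor ×(1+i).)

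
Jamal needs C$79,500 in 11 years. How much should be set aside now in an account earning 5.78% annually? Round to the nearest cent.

C$42,847.74

PV = FV·(1+i)^(−n) = 79,500 × 0.538965 = 42,847.7419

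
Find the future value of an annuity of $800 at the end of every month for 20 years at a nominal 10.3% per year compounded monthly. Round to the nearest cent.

$631,670.82

Periodic rate i = 0.103/12 = 0.00858333; n = 20 × 12 = 240 periods.
FV = PMT · [(1+i)^n − 1] / i = 800 · 789.588529 = 631,670.8233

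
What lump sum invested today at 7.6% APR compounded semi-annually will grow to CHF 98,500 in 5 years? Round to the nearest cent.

CHF 67,836.38

i = 0.076/2 = 0.038 per half-year; n = 5·2 = 10.
Discount factor = (1+0.038)^(−10) = 0.688694; PV = 98,500 × 0.688694 = 67,836.3849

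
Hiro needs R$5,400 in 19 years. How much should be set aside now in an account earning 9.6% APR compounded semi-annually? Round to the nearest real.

R$909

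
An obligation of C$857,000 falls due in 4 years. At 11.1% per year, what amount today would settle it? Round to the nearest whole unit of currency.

PV = 857,000 / (1 + 0.111)^4 = 857,000 / 1.523548 = 562,502.6673

C$562,503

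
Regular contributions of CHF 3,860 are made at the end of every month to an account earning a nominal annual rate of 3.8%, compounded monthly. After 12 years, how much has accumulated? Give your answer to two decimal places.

CHF 702,862.14

Periodic rate i = 0.038/12 = 0.00316667; n = 12 × 12 = 144 periods.
Accumulation factor s(144|0.00316667) = 182.088637; FV = 3860 × 182.088637 = 702,862.1393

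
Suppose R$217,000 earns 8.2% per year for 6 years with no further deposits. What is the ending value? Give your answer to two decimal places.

FV = PV·(1+i)^n = 217,000 × 1.604588 = 348,195.6158

R$348,195.62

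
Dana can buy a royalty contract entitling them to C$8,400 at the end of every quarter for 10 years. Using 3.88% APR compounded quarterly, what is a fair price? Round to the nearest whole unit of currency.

C$277,389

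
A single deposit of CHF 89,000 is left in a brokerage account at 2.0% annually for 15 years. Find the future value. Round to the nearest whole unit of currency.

CHF 119,782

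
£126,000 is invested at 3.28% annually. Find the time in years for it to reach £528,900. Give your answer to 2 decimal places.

44.45 years

(1+i)^n = 528900/126000 = 4.19762, so n = ln 4.19762 / ln 1.0328 = 44.4487 years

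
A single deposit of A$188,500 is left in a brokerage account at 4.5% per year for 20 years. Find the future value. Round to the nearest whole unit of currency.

A$454,608

FV = PV·(1+i)^n = 188,500 × 2.411714 = 454,608.0937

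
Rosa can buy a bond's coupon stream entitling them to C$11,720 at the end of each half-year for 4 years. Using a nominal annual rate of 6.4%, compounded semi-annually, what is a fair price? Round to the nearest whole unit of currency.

Periodic rate i = 0.064/2 = 0.032; n = 4 × 2 = 8 periods.
PV = 11720 × [1 − (1+0.032)^(−8)] / 0.032 = 11720 × 6.960843 = 81,581.0791

C$81,581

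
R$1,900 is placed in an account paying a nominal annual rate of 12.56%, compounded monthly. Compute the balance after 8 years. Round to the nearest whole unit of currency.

Periodic rate i = 0.1256/12 = 0.0104667; n = 8 × 12 = 96 periods.
1,900 × (1+0.0104667)^96 = 1,900 × 2.717135 = 5,162.5562

R$5,163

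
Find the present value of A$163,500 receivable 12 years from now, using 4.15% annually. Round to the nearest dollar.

A$100,371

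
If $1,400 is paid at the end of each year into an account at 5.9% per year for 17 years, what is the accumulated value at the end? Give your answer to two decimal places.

$39,150.44

Accumulation factor s(17|0.059) = 27.964597; FV = 1400 × 27.964597 = 39,150.4354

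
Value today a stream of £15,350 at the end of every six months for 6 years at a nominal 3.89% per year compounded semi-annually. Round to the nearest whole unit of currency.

£162,881

With 2 periods per year: i = 0.01945, n = 12.
PV = 15350 × [1 − (1+0.01945)^(−12)] / 0.01945 = 15350 × 10.611151 = 162,881.1644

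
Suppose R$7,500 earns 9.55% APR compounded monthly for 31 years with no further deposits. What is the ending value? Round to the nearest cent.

R$143,120.20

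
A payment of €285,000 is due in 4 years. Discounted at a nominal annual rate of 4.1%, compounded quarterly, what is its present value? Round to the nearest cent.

€242,093.49

With 4 periods per year: i = 0.01025, n = 16.
PV = FV·(1+i)^(−n) = 285,000 × 0.849451 = 242,093.4916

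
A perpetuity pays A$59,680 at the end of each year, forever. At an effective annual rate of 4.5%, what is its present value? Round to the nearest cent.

PV = C/r = 59680/0.045 = 1,326,222.2222

A$1,326,222.22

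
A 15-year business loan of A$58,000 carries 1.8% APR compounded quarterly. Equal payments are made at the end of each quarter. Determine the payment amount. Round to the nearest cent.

A$1,105.19

i = 0.018/4 = 0.0045 per quarter; n = 15·4 = 60.
Annuity-PV factor = 52.479555; PMT = 58000 / 52.479555 = 1,105.1923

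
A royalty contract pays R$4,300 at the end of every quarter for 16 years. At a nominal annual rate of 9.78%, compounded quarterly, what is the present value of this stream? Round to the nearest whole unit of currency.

R$138,391

Periodic rate i = 0.0978/4 = 0.02445; n = 16 × 4 = 64 periods.
PV = 4300 × [1 − (1+0.02445)^(−64)] / 0.02445 = 4300 × 32.183899 = 138,390.7659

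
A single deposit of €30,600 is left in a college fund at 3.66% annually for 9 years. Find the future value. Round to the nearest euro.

30,600 × (1+0.0366)^9 = 30,600 × 1.381977 = 42,288.4987

€42,288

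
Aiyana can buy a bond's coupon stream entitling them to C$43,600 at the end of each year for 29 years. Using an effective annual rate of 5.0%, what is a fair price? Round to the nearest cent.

C$660,150.81

PV = PMT · [1 − (1+i)^(−n)] / i = 43600 · 15.141074 = 660,150.8080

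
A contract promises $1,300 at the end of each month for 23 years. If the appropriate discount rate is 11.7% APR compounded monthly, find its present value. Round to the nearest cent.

Periodic rate i = 0.117/12 = 0.00975; n = 23 × 12 = 276 periods.
PV = PMT · [1 − (1+i)^(−n)] / i = 1300 · 95.517666 = 124,172.9664

$124,172.97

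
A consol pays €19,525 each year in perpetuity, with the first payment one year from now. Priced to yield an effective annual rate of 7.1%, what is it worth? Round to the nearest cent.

PV = C/r = 19525/0.071 = 275,000.0000

€275,000.00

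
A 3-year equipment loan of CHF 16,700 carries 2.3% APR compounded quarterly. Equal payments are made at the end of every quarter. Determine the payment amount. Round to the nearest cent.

With 4 periods per year: i = 0.00575, n = 12.
Annuity-PV factor = 11.563280; PMT = 16700 / 11.563280 = 1,444.2269

CHF 1,444.23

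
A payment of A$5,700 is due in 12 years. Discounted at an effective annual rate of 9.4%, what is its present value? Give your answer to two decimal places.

PV = 5,700 / (1 + 0.094)^12 = 5,700 / 2.939056 = 1,939.3982

A$1,939.40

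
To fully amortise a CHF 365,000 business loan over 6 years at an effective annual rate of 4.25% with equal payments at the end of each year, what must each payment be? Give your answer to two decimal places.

CHF 70,195.82

PMT = 365000 / ( [1 − (1+0.0425)^(−6)] / 0.0425 ) = 365000 / 5.199740 = 70,195.8175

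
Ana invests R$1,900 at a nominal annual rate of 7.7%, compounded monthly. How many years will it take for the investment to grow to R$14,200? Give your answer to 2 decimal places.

26.21 years

Periodic rate i = 0.077/12 = 0.00641667.
(1+i)^n = 14200/1900 = 7.47368, so n = ln 7.47368 / ln 1.00642 = 314.4677 months
= 314.4677/12 years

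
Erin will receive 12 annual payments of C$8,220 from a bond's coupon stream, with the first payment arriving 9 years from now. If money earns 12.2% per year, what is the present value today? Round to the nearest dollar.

Value one period before first payment (t=8): 8220 × [1 − (1+0.122)^(−12)] / 0.122 = 8220 × 6.137392 = 50,449.3589
Discount back 8 years: 50,449.3589 × (1+0.122)^(−8) = 50,449.3589 × 0.398160 = 20,086.8944

C$20,087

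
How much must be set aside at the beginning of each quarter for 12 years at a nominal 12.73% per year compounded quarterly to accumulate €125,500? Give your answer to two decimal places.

€1,106.36

Periodic rate i = 0.1273/4 = 0.031825; n = 12 × 4 = 48 periods.
FV-annuity factor × (1+i) = 113.435354; PMT = 125500 / 113.435354 = 1,106.3570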